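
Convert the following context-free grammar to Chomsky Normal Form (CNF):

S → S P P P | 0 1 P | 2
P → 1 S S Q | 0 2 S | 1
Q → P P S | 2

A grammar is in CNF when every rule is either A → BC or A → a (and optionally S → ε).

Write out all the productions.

T0 → 0; T1 → 1; S → 2; T2 → 2; P → 1; Q → 2; S → S X0; X0 → P X1; X1 → P P; S → T0 X2; X2 → T1 P; P → T1 X3; X3 → S X4; X4 → S Q; P → T0 X5; X5 → T2 S; Q → P X6; X6 → P S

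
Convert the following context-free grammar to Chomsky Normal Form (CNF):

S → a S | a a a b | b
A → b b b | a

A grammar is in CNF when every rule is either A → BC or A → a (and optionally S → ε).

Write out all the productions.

TA → a; TB → b; S → b; A → a; S → TA S; S → TA X0; X0 → TA X1; X1 → TA TB; A → TB X2; X2 → TB TB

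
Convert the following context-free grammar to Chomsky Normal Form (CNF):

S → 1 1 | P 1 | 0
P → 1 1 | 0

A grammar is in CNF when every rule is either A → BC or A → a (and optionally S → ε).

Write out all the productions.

T1 → 1; S → 0; P → 0; S → T1 T1; S → P T1; P → T1 T1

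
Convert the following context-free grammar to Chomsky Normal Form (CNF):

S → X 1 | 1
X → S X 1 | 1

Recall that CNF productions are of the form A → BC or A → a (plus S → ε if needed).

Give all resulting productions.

T1 → 1; S → 1; X → 1; S → X T1; X → S X0; X0 → X T1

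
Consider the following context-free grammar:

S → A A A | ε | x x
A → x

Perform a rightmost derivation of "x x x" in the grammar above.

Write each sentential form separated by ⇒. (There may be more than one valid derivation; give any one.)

S ⇒ A A A ⇒ A A x ⇒ A x x ⇒ x x x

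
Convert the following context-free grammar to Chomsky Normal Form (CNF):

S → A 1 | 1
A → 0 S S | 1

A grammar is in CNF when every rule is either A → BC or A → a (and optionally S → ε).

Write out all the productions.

T1 → 1; S → 1; T0 → 0; A → 1; S → A T1; A → T0 X0; X0 → S S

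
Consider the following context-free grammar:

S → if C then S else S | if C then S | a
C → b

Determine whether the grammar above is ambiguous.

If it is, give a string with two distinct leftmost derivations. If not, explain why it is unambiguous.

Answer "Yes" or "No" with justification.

Yes - the string 'if b then if b then if b then a else a else a' has two distinct leftmost derivations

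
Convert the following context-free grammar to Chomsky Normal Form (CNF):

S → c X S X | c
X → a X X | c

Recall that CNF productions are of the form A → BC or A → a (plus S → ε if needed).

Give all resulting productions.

TC → c; S → c; TA → a; X → c; S → TC X0; X0 → X X1; X1 → S X; X → TA X2; X2 → X X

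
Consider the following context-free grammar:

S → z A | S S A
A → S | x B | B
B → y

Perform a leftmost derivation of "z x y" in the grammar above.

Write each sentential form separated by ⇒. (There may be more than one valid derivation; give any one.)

S ⇒ z A ⇒ z x B ⇒ z x y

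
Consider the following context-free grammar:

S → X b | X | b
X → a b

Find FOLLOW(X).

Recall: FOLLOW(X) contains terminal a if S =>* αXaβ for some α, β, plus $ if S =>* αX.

We compute FOLLOW(X) using the standard algorithm.
FOLLOW(S) starts with {$}.
FIRST(S) = {a, b}
FIRST(X) = {a}
FOLLOW(S) = {$}
FOLLOW(X) = {$, b}
Therefore, FOLLOW(X) = {$, b}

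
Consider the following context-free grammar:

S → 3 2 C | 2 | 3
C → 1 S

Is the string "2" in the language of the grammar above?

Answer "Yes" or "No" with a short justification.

Yes - a valid derivation exists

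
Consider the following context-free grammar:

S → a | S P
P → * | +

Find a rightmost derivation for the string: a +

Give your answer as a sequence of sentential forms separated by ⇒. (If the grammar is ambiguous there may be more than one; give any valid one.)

S ⇒ S P ⇒ S + ⇒ a +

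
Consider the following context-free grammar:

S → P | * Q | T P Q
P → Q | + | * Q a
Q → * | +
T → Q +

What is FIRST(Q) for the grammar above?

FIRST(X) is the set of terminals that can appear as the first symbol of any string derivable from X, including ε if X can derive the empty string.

We compute FIRST(Q) using the standard algorithm.
FIRST(P) = {*, +}
FIRST(Q) = {*, +}
FIRST(S) = {*, +}
FIRST(T) = {*, +}
Therefore, FIRST(Q) = {*, +}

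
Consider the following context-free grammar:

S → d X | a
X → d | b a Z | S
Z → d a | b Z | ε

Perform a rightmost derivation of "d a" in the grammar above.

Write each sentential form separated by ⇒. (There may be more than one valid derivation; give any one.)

S ⇒ d X ⇒ d S ⇒ d a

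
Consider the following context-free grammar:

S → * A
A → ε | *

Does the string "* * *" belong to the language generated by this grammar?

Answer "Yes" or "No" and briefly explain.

No - no valid derivation exists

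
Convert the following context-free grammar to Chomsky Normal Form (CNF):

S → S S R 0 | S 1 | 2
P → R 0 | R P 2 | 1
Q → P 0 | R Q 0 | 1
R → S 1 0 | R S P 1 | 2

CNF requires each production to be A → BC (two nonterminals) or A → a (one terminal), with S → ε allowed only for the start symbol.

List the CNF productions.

T0 → 0; T1 → 1; S → 2; T2 → 2; P → 1; Q → 1; R → 2; S → S X0; X0 → S X1; X1 → R T0; S → S T1; P → R T0; P → R X2; X2 → P T2; Q → P T0; Q → R X3; X3 → Q T0; R → S X4; X4 → T1 T0; R → R X5; X5 → S X6; X6 → P T1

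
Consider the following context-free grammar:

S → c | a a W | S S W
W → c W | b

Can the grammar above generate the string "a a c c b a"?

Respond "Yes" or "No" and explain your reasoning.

No - no valid derivation exists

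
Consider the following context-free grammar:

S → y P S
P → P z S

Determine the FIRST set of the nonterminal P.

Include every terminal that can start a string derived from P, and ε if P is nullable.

We compute FIRST(P) using the standard algorithm.
FIRST(P) = {}
FIRST(S) = {y}
Therefore, FIRST(P) = {}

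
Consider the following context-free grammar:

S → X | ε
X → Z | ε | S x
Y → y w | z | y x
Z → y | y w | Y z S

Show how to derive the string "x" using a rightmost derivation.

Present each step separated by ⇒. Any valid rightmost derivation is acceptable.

S ⇒ X ⇒ S x ⇒ x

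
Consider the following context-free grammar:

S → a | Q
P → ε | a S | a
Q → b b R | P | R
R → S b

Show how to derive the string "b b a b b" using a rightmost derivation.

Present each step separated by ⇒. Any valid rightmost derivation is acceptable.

S ⇒ Q ⇒ b b R ⇒ b b S b ⇒ b b Q b ⇒ b b R b ⇒ b b S b b ⇒ b b a b b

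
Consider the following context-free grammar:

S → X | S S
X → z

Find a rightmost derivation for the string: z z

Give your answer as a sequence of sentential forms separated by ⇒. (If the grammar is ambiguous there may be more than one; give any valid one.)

S ⇒ S S ⇒ S X ⇒ S z ⇒ X z ⇒ z z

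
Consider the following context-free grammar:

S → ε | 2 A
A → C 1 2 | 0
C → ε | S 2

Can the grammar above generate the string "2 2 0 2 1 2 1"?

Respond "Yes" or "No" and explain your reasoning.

No - no valid derivation exists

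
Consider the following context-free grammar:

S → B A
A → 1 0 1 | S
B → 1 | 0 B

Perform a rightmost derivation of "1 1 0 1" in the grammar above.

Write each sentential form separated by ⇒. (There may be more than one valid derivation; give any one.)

S ⇒ B A ⇒ B 1 0 1 ⇒ 1 1 0 1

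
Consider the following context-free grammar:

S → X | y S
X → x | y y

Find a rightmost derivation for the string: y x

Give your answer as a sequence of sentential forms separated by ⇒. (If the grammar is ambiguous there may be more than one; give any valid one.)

S ⇒ y S ⇒ y X ⇒ y x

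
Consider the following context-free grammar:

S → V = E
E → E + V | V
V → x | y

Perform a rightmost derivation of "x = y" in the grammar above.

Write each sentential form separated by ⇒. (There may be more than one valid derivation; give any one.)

S ⇒ V = E ⇒ V = V ⇒ V = y ⇒ x = y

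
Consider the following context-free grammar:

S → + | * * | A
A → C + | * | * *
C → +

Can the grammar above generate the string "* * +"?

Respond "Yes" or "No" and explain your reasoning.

No - no valid derivation exists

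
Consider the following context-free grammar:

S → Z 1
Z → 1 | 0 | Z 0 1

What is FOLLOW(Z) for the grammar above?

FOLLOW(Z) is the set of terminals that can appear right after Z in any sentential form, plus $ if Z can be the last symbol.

We compute FOLLOW(Z) using the standard algorithm.
FOLLOW(S) starts with {$}.
FIRST(S) = {0, 1}
FIRST(Z) = {0, 1}
FOLLOW(S) = {$}
FOLLOW(Z) = {0, 1}
Therefore, FOLLOW(Z) = {0, 1}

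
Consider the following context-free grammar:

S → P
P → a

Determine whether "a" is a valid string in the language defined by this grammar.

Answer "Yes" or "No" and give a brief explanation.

Yes - a valid derivation exists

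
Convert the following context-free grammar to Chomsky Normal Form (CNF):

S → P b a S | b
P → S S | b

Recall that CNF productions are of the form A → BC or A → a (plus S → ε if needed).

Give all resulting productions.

TB → b; TA → a; S → b; P → b; S → P X0; X0 → TB X1; X1 → TA S; P → S S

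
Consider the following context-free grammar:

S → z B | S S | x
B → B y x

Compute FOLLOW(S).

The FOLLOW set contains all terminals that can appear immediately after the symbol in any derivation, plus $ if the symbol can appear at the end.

We compute FOLLOW(S) using the standard algorithm.
FOLLOW(S) starts with {$}.
FIRST(B) = {}
FIRST(S) = {x, z}
FOLLOW(B) = {$, x, y, z}
FOLLOW(S) = {$, x, z}
Therefore, FOLLOW(S) = {$, x, z}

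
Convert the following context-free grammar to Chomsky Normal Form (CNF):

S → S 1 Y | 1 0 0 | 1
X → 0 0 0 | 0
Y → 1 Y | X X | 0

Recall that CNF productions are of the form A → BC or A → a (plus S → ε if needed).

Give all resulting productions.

T1 → 1; T0 → 0; S → 1; X → 0; Y → 0; S → S X0; X0 → T1 Y; S → T1 X1; X1 → T0 T0; X → T0 X2; X2 → T0 T0; Y → T1 Y; Y → X X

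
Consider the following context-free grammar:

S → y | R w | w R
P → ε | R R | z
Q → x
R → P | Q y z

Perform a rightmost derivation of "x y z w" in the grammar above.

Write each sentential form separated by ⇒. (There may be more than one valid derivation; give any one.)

S ⇒ R w ⇒ Q y z w ⇒ x y z w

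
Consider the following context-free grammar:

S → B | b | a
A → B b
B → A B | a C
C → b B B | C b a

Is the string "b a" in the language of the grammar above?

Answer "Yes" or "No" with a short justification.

No - no valid derivation exists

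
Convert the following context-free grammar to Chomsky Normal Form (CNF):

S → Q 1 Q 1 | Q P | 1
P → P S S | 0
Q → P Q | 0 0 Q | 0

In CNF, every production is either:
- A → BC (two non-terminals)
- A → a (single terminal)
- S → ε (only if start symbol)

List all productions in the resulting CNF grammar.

T1 → 1; S → 1; P → 0; T0 → 0; Q → 0; S → Q X0; X0 → T1 X1; X1 → Q T1; S → Q P; P → P X2; X2 → S S; Q → P Q; Q → T0 X3; X3 → T0 Q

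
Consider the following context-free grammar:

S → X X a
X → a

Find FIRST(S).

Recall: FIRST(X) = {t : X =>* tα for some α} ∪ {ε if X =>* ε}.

We compute FIRST(S) using the standard algorithm.
FIRST(S) = {a}
FIRST(X) = {a}
Therefore, FIRST(S) = {a}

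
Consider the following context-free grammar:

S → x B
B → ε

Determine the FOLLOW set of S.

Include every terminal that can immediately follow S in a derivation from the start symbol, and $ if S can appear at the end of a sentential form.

We compute FOLLOW(S) using the standard algorithm.
FOLLOW(S) starts with {$}.
FIRST(B) = {ε}
FIRST(S) = {x}
FOLLOW(B) = {$}
FOLLOW(S) = {$}
Therefore, FOLLOW(S) = {$}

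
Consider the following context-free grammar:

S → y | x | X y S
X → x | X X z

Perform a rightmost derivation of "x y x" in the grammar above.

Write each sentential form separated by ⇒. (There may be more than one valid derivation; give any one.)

S ⇒ X y S ⇒ X y x ⇒ x y x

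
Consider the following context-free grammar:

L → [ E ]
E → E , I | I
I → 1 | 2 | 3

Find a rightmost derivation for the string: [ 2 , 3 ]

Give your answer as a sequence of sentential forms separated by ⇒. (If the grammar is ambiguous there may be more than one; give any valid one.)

L ⇒ [ E ] ⇒ [ E , I ] ⇒ [ E , 3 ] ⇒ [ I , 3 ] ⇒ [ 2 , 3 ]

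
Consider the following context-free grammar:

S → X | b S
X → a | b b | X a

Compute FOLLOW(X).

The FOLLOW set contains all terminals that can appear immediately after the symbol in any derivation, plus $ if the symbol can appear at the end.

We compute FOLLOW(X) using the standard algorithm.
FOLLOW(S) starts with {$}.
FIRST(S) = {a, b}
FIRST(X) = {a, b}
FOLLOW(S) = {$}
FOLLOW(X) = {$, a}
Therefore, FOLLOW(X) = {$, a}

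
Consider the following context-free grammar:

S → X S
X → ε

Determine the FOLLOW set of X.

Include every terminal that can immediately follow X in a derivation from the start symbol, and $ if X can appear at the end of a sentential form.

We compute FOLLOW(X) using the standard algorithm.
FOLLOW(S) starts with {$}.
FIRST(S) = {}
FIRST(X) = {ε}
FOLLOW(S) = {$}
FOLLOW(X) = {}
Therefore, FOLLOW(X) = {}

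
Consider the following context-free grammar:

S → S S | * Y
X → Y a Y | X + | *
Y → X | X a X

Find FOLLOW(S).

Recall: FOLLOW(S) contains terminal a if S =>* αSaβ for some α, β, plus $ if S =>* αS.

We compute FOLLOW(S) using the standard algorithm.
FOLLOW(S) starts with {$}.
FIRST(S) = {*}
FIRST(X) = {*}
FIRST(Y) = {*}
FOLLOW(S) = {$, *}
FOLLOW(X) = {$, *, +, a}
FOLLOW(Y) = {$, *, +, a}
Therefore, FOLLOW(S) = {$, *}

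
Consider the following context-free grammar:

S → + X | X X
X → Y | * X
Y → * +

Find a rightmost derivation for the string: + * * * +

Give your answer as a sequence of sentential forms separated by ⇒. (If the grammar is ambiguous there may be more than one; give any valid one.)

S ⇒ + X ⇒ + * X ⇒ + * * X ⇒ + * * Y ⇒ + * * * +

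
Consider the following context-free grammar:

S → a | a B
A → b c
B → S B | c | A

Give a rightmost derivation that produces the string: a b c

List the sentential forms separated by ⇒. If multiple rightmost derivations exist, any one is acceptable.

S ⇒ a B ⇒ a A ⇒ a b c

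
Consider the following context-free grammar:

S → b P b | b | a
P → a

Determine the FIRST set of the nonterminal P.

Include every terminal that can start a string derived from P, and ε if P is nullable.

We compute FIRST(P) using the standard algorithm.
FIRST(P) = {a}
FIRST(S) = {a, b}
Therefore, FIRST(P) = {a}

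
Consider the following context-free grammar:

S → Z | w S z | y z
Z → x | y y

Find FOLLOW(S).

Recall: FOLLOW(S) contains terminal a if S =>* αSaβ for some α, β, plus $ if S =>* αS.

We compute FOLLOW(S) using the standard algorithm.
FOLLOW(S) starts with {$}.
FIRST(S) = {w, x, y}
FIRST(Z) = {x, y}
FOLLOW(S) = {$, z}
FOLLOW(Z) = {$, z}
Therefore, FOLLOW(S) = {$, z}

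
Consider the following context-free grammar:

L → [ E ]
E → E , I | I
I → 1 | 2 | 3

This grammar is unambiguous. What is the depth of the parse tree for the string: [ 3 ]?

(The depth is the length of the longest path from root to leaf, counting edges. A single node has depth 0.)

3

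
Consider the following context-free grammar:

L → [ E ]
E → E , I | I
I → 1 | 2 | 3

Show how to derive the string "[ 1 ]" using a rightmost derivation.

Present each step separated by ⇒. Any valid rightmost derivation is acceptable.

L ⇒ [ E ] ⇒ [ I ] ⇒ [ 1 ]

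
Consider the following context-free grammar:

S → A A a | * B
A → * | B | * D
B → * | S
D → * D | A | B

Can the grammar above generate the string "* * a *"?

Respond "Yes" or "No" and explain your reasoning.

No - no valid derivation exists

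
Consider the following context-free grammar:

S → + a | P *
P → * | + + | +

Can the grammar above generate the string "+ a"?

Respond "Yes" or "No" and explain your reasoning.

Yes - a valid derivation exists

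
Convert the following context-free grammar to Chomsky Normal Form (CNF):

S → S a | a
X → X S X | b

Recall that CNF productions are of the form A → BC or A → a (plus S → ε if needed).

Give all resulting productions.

TA → a; S → a; X → b; S → S TA; X → X X0; X0 → S X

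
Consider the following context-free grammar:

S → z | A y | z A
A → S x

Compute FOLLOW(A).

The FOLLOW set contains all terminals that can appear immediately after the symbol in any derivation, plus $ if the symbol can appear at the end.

We compute FOLLOW(A) using the standard algorithm.
FOLLOW(S) starts with {$}.
FIRST(A) = {z}
FIRST(S) = {z}
FOLLOW(A) = {$, x, y}
FOLLOW(S) = {$, x}
Therefore, FOLLOW(A) = {$, x, y}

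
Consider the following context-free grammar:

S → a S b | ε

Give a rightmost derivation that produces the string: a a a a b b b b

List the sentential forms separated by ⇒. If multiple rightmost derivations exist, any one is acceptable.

S ⇒ a S b ⇒ a a S b b ⇒ a a a S b b b ⇒ a a a a S b b b b ⇒ a a a a b b b b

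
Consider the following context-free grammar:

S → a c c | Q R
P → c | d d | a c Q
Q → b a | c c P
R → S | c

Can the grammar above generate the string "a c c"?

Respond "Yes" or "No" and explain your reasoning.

Yes - a valid derivation exists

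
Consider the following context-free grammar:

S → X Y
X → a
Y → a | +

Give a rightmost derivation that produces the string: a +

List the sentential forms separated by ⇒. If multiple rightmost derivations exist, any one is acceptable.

S ⇒ X Y ⇒ X + ⇒ a +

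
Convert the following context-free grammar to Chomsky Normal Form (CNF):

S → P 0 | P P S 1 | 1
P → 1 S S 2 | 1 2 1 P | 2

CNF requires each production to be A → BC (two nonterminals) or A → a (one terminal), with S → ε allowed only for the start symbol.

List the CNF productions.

T0 → 0; T1 → 1; S → 1; T2 → 2; P → 2; S → P T0; S → P X0; X0 → P X1; X1 → S T1; P → T1 X2; X2 → S X3; X3 → S T2; P → T1 X4; X4 → T2 X5; X5 → T1 P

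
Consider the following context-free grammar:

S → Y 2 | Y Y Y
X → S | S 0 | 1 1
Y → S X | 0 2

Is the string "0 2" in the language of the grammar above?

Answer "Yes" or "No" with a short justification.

No - no valid derivation exists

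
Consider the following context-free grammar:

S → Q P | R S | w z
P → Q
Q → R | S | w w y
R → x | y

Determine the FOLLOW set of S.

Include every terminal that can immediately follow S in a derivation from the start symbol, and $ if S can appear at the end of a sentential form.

We compute FOLLOW(S) using the standard algorithm.
FOLLOW(S) starts with {$}.
FIRST(P) = {w, x, y}
FIRST(Q) = {w, x, y}
FIRST(R) = {x, y}
FIRST(S) = {w, x, y}
FOLLOW(P) = {$, w, x, y}
FOLLOW(Q) = {$, w, x, y}
FOLLOW(R) = {$, w, x, y}
FOLLOW(S) = {$, w, x, y}
Therefore, FOLLOW(S) = {$, w, x, y}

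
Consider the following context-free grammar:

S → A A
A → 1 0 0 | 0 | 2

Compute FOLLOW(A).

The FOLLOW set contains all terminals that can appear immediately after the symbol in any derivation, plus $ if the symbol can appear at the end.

We compute FOLLOW(A) using the standard algorithm.
FOLLOW(S) starts with {$}.
FIRST(A) = {0, 1, 2}
FIRST(S) = {0, 1, 2}
FOLLOW(A) = {$, 0, 1, 2}
FOLLOW(S) = {$}
Therefore, FOLLOW(A) = {$, 0, 1, 2}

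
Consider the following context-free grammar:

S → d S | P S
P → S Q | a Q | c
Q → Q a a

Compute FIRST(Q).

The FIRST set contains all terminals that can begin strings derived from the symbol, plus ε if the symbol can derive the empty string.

We compute FIRST(Q) using the standard algorithm.
FIRST(P) = {a, c, d}
FIRST(Q) = {}
FIRST(S) = {a, c, d}
Therefore, FIRST(Q) = {}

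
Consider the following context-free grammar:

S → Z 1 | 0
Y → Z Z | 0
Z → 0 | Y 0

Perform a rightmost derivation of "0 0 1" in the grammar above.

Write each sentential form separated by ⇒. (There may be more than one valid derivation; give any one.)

S ⇒ Z 1 ⇒ Y 0 1 ⇒ 0 0 1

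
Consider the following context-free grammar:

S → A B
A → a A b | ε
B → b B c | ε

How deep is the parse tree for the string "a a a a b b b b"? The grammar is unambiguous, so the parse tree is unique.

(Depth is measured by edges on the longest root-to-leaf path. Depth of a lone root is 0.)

6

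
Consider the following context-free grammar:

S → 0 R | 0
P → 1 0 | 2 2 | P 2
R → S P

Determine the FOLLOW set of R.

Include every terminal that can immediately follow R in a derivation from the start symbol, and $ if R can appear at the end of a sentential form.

We compute FOLLOW(R) using the standard algorithm.
FOLLOW(S) starts with {$}.
FIRST(P) = {1, 2}
FIRST(R) = {0}
FIRST(S) = {0}
FOLLOW(P) = {$, 1, 2}
FOLLOW(R) = {$, 1, 2}
FOLLOW(S) = {$, 1, 2}
Therefore, FOLLOW(R) = {$, 1, 2}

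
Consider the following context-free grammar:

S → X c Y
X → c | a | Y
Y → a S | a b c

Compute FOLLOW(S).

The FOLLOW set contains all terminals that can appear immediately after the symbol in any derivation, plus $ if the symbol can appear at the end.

We compute FOLLOW(S) using the standard algorithm.
FOLLOW(S) starts with {$}.
FIRST(S) = {a, c}
FIRST(X) = {a, c}
FIRST(Y) = {a}
FOLLOW(S) = {$, c}
FOLLOW(X) = {c}
FOLLOW(Y) = {$, c}
Therefore, FOLLOW(S) = {$, c}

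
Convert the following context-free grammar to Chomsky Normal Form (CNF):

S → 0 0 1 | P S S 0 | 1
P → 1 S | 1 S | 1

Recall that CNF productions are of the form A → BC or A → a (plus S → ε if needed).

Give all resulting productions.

T0 → 0; T1 → 1; S → 1; P → 1; S → T0 X0; X0 → T0 T1; S → P X1; X1 → S X2; X2 → S T0; P → T1 S; P → T1 S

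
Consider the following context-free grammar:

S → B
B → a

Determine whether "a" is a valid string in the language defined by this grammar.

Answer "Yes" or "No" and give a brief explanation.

Yes - a valid derivation exists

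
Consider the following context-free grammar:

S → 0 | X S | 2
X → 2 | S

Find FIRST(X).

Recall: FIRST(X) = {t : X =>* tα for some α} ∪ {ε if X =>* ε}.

We compute FIRST(X) using the standard algorithm.
FIRST(S) = {0, 2}
FIRST(X) = {0, 2}
Therefore, FIRST(X) = {0, 2}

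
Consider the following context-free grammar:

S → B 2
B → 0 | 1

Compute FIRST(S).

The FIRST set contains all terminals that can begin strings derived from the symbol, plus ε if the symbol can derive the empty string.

We compute FIRST(S) using the standard algorithm.
FIRST(B) = {0, 1}
FIRST(S) = {0, 1}
Therefore, FIRST(S) = {0, 1}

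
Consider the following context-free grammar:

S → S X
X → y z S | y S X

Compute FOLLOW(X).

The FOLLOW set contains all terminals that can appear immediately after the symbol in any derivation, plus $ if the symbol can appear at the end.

We compute FOLLOW(X) using the standard algorithm.
FOLLOW(S) starts with {$}.
FIRST(S) = {}
FIRST(X) = {y}
FOLLOW(S) = {$, y}
FOLLOW(X) = {$, y}
Therefore, FOLLOW(X) = {$, y}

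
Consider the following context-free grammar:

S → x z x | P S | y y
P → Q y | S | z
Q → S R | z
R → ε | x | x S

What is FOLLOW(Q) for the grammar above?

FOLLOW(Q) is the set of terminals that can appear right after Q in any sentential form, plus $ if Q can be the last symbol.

We compute FOLLOW(Q) using the standard algorithm.
FOLLOW(S) starts with {$}.
FIRST(P) = {x, y, z}
FIRST(Q) = {x, y, z}
FIRST(R) = {x, ε}
FIRST(S) = {x, y, z}
FOLLOW(P) = {x, y, z}
FOLLOW(Q) = {y}
FOLLOW(R) = {y}
FOLLOW(S) = {$, x, y, z}
Therefore, FOLLOW(Q) = {y}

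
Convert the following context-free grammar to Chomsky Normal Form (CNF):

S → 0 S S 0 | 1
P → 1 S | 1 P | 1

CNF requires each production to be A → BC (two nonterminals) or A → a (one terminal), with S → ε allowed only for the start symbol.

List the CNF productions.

T0 → 0; S → 1; T1 → 1; P → 1; S → T0 X0; X0 → S X1; X1 → S T0; P → T1 S; P → T1 P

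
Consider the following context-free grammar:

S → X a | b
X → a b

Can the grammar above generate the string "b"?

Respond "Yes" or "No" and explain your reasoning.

Yes - a valid derivation exists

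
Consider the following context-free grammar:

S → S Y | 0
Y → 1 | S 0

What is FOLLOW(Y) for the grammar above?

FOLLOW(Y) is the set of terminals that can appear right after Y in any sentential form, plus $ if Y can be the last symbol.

We compute FOLLOW(Y) using the standard algorithm.
FOLLOW(S) starts with {$}.
FIRST(S) = {0}
FIRST(Y) = {0, 1}
FOLLOW(S) = {$, 0, 1}
FOLLOW(Y) = {$, 0, 1}
Therefore, FOLLOW(Y) = {$, 0, 1}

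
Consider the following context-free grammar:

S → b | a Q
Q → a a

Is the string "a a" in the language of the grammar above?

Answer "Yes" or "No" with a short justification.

No - no valid derivation exists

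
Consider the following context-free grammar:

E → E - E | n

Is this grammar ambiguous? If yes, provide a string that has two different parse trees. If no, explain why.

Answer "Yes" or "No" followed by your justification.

Yes - the string 'n - n - n - n - n - n' has two distinct leftmost derivations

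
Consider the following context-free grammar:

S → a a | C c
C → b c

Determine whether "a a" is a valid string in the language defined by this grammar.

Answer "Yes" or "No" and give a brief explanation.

Yes - a valid derivation exists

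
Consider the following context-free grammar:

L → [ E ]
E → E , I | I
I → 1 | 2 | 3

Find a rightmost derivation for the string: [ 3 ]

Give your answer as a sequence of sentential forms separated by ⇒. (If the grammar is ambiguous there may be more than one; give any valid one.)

L ⇒ [ E ] ⇒ [ I ] ⇒ [ 3 ]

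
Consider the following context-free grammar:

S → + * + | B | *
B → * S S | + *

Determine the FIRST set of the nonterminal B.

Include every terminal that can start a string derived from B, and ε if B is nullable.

We compute FIRST(B) using the standard algorithm.
FIRST(B) = {*, +}
FIRST(S) = {*, +}
Therefore, FIRST(B) = {*, +}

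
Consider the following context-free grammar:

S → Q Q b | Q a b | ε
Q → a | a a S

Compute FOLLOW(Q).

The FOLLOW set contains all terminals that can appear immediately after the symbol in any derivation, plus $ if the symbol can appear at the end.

We compute FOLLOW(Q) using the standard algorithm.
FOLLOW(S) starts with {$}.
FIRST(Q) = {a}
FIRST(S) = {a, ε}
FOLLOW(Q) = {a, b}
FOLLOW(S) = {$, a, b}
Therefore, FOLLOW(Q) = {a, b}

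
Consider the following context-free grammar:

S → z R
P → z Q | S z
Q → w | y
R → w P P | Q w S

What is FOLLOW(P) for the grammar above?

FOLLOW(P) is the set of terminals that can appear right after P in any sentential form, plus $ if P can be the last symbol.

We compute FOLLOW(P) using the standard algorithm.
FOLLOW(S) starts with {$}.
FIRST(P) = {z}
FIRST(Q) = {w, y}
FIRST(R) = {w, y}
FIRST(S) = {z}
FOLLOW(P) = {$, z}
FOLLOW(Q) = {$, w, z}
FOLLOW(R) = {$, z}
FOLLOW(S) = {$, z}
Therefore, FOLLOW(P) = {$, z}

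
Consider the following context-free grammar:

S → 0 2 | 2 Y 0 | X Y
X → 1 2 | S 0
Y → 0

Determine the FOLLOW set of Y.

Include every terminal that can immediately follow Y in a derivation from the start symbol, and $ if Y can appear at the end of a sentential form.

We compute FOLLOW(Y) using the standard algorithm.
FOLLOW(S) starts with {$}.
FIRST(S) = {0, 1, 2}
FIRST(X) = {0, 1, 2}
FIRST(Y) = {0}
FOLLOW(S) = {$, 0}
FOLLOW(X) = {0}
FOLLOW(Y) = {$, 0}
Therefore, FOLLOW(Y) = {$, 0}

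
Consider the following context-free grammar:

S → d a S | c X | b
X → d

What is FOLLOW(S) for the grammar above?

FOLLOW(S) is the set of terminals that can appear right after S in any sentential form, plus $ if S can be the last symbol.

We compute FOLLOW(S) using the standard algorithm.
FOLLOW(S) starts with {$}.
FIRST(S) = {b, c, d}
FIRST(X) = {d}
FOLLOW(S) = {$}
FOLLOW(X) = {$}
Therefore, FOLLOW(S) = {$}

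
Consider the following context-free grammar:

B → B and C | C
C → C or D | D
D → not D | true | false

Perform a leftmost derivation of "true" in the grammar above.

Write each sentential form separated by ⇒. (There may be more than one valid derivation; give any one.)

B ⇒ C ⇒ D ⇒ true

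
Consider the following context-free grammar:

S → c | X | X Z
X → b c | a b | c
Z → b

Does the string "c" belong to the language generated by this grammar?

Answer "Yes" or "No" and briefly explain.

Yes - a valid derivation exists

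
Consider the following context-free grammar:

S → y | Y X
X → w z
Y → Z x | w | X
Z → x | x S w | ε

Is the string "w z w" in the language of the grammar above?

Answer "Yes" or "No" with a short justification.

No - no valid derivation exists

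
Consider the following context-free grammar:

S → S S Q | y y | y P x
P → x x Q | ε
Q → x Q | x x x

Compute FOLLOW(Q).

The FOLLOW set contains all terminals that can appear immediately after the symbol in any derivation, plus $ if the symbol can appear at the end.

We compute FOLLOW(Q) using the standard algorithm.
FOLLOW(S) starts with {$}.
FIRST(P) = {x, ε}
FIRST(Q) = {x}
FIRST(S) = {y}
FOLLOW(P) = {x}
FOLLOW(Q) = {$, x, y}
FOLLOW(S) = {$, x, y}
Therefore, FOLLOW(Q) = {$, x, y}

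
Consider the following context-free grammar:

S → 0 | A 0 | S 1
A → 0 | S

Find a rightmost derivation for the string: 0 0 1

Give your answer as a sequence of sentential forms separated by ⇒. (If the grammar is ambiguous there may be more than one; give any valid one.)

S ⇒ S 1 ⇒ A 0 1 ⇒ 0 0 1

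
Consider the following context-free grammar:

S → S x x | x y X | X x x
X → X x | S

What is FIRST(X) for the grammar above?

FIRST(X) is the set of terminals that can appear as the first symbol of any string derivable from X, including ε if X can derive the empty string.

We compute FIRST(X) using the standard algorithm.
FIRST(S) = {x}
FIRST(X) = {x}
Therefore, FIRST(X) = {x}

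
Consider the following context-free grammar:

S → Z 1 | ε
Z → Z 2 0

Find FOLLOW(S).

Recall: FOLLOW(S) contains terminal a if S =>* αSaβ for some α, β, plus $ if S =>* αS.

We compute FOLLOW(S) using the standard algorithm.
FOLLOW(S) starts with {$}.
FIRST(S) = {ε}
FIRST(Z) = {}
FOLLOW(S) = {$}
FOLLOW(Z) = {1, 2}
Therefore, FOLLOW(S) = {$}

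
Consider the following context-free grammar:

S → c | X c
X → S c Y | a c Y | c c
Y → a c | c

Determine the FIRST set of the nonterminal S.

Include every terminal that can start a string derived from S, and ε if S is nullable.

We compute FIRST(S) using the standard algorithm.
FIRST(S) = {a, c}
FIRST(X) = {a, c}
FIRST(Y) = {a, c}
Therefore, FIRST(S) = {a, c}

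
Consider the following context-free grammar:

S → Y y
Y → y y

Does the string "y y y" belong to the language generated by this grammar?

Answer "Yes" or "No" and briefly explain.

Yes - a valid derivation exists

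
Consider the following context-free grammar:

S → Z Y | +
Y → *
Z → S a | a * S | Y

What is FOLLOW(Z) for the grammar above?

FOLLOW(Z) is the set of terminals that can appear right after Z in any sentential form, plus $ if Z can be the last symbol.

We compute FOLLOW(Z) using the standard algorithm.
FOLLOW(S) starts with {$}.
FIRST(S) = {*, +, a}
FIRST(Y) = {*}
FIRST(Z) = {*, +, a}
FOLLOW(S) = {$, *, a}
FOLLOW(Y) = {$, *, a}
FOLLOW(Z) = {*}
Therefore, FOLLOW(Z) = {*}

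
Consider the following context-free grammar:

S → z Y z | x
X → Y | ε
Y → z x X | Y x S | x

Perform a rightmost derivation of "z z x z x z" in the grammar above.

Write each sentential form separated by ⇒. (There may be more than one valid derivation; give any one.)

S ⇒ z Y z ⇒ z z x X z ⇒ z z x Y z ⇒ z z x z x X z ⇒ z z x z x z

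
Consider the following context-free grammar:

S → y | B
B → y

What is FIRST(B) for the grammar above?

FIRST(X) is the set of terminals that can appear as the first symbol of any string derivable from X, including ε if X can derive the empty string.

We compute FIRST(B) using the standard algorithm.
FIRST(B) = {y}
FIRST(S) = {y}
Therefore, FIRST(B) = {y}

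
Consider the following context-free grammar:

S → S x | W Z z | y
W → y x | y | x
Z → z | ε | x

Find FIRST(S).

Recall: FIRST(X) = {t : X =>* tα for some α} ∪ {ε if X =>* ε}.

We compute FIRST(S) using the standard algorithm.
FIRST(S) = {x, y}
FIRST(W) = {x, y}
FIRST(Z) = {x, z, ε}
Therefore, FIRST(S) = {x, y}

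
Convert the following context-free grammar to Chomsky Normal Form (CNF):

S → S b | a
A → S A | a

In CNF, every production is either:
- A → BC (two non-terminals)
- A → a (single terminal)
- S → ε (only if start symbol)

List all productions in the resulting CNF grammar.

TB → b; S → a; A → a; S → S TB; A → S A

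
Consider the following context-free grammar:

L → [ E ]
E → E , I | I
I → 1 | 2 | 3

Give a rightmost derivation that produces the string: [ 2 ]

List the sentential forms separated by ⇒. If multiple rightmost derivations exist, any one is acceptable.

L ⇒ [ E ] ⇒ [ I ] ⇒ [ 2 ]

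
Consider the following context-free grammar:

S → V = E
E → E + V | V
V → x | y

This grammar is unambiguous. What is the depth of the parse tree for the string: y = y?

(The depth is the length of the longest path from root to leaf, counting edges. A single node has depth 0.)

3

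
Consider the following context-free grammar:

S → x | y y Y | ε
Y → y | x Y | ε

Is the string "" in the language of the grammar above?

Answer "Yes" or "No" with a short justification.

Yes - a valid derivation exists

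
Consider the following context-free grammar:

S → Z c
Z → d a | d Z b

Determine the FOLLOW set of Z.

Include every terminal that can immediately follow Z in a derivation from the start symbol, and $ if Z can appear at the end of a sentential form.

We compute FOLLOW(Z) using the standard algorithm.
FOLLOW(S) starts with {$}.
FIRST(S) = {d}
FIRST(Z) = {d}
FOLLOW(S) = {$}
FOLLOW(Z) = {b, c}
Therefore, FOLLOW(Z) = {b, c}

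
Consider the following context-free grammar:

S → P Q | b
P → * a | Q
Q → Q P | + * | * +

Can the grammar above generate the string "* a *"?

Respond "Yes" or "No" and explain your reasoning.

No - no valid derivation exists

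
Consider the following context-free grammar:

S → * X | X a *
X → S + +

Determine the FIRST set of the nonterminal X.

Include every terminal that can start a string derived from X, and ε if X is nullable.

We compute FIRST(X) using the standard algorithm.
FIRST(S) = {*}
FIRST(X) = {*}
Therefore, FIRST(X) = {*}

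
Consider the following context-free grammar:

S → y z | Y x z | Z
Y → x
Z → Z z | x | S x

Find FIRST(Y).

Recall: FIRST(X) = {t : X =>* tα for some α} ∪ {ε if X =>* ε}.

We compute FIRST(Y) using the standard algorithm.
FIRST(S) = {x, y}
FIRST(Y) = {x}
FIRST(Z) = {x, y}
Therefore, FIRST(Y) = {x}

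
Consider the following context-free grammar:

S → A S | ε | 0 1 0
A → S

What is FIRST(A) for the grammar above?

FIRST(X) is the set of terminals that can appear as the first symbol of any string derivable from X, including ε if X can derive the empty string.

We compute FIRST(A) using the standard algorithm.
FIRST(A) = {0, ε}
FIRST(S) = {0, ε}
Therefore, FIRST(A) = {0, ε}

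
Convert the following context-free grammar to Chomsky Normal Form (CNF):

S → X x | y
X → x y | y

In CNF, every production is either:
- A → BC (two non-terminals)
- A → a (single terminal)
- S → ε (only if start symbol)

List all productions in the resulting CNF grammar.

TX → x; S → y; TY → y; X → y; S → X TX; X → TX TY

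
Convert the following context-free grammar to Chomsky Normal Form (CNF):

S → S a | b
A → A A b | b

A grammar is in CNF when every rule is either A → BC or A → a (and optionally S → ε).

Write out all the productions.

TA → a; S → b; TB → b; A → b; S → S TA; A → A X0; X0 → A TB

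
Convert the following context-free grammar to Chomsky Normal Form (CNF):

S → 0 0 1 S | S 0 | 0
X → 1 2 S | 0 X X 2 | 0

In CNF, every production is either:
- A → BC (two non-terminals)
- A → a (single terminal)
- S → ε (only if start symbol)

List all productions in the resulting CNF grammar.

T0 → 0; T1 → 1; S → 0; T2 → 2; X → 0; S → T0 X0; X0 → T0 X1; X1 → T1 S; S → S T0; X → T1 X2; X2 → T2 S; X → T0 X3; X3 → X X4; X4 → X T2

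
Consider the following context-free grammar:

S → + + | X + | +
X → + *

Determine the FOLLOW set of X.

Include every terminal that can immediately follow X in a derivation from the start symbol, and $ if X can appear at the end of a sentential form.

We compute FOLLOW(X) using the standard algorithm.
FOLLOW(S) starts with {$}.
FIRST(S) = {+}
FIRST(X) = {+}
FOLLOW(S) = {$}
FOLLOW(X) = {+}
Therefore, FOLLOW(X) = {+}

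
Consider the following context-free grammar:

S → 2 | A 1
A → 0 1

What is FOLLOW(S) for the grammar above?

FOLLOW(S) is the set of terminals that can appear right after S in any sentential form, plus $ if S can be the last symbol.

We compute FOLLOW(S) using the standard algorithm.
FOLLOW(S) starts with {$}.
FIRST(A) = {0}
FIRST(S) = {0, 2}
FOLLOW(A) = {1}
FOLLOW(S) = {$}
Therefore, FOLLOW(S) = {$}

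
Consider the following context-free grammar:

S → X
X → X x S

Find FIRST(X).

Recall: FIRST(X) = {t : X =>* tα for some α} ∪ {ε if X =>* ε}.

We compute FIRST(X) using the standard algorithm.
FIRST(S) = {}
FIRST(X) = {}
Therefore, FIRST(X) = {}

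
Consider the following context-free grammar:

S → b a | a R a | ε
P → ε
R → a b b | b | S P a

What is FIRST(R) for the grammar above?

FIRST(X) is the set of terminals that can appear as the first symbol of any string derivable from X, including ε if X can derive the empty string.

We compute FIRST(R) using the standard algorithm.
FIRST(P) = {ε}
FIRST(R) = {a, b}
FIRST(S) = {a, b, ε}
Therefore, FIRST(R) = {a, b}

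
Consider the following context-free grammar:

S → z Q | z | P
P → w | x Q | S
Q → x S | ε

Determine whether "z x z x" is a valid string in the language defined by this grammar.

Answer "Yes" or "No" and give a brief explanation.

No - no valid derivation exists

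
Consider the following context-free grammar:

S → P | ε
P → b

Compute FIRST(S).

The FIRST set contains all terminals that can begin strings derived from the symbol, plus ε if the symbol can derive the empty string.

We compute FIRST(S) using the standard algorithm.
FIRST(P) = {b}
FIRST(S) = {b, ε}
Therefore, FIRST(S) = {b, ε}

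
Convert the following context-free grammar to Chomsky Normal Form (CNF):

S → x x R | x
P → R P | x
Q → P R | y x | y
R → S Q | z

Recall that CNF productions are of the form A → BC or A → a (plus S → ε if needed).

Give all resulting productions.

TX → x; S → x; P → x; TY → y; Q → y; R → z; S → TX X0; X0 → TX R; P → R P; Q → P R; Q → TY TX; R → S Q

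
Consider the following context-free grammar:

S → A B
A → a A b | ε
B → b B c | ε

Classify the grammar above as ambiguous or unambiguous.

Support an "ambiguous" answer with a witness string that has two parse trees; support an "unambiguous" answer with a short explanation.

Unambiguous - every string in the language has a unique parse tree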